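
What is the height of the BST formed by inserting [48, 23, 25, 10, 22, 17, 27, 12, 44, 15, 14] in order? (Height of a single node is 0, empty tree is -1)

Insertion order: [48, 23, 25, 10, 22, 17, 27, 12, 44, 15, 14]
Tree (level-order array): [48, 23, None, 10, 25, None, 22, None, 27, 17, None, None, 44, 12, None, None, None, None, 15, 14]
Compute height bottom-up (empty subtree = -1):
  height(14) = 1 + max(-1, -1) = 0
  height(15) = 1 + max(0, -1) = 1
  height(12) = 1 + max(-1, 1) = 2
  height(17) = 1 + max(2, -1) = 3
  height(22) = 1 + max(3, -1) = 4
  height(10) = 1 + max(-1, 4) = 5
  height(44) = 1 + max(-1, -1) = 0
  height(27) = 1 + max(-1, 0) = 1
  height(25) = 1 + max(-1, 1) = 2
  height(23) = 1 + max(5, 2) = 6
  height(48) = 1 + max(6, -1) = 7
Height = 7


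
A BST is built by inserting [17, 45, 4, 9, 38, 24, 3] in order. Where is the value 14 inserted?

Starting tree (level order): [17, 4, 45, 3, 9, 38, None, None, None, None, None, 24]
Insertion path: 17 -> 4 -> 9
Result: insert 14 as right child of 9
Final tree (level order): [17, 4, 45, 3, 9, 38, None, None, None, None, 14, 24]


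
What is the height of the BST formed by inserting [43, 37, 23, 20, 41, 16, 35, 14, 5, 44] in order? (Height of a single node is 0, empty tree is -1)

Insertion order: [43, 37, 23, 20, 41, 16, 35, 14, 5, 44]
Tree (level-order array): [43, 37, 44, 23, 41, None, None, 20, 35, None, None, 16, None, None, None, 14, None, 5]
Compute height bottom-up (empty subtree = -1):
  height(5) = 1 + max(-1, -1) = 0
  height(14) = 1 + max(0, -1) = 1
  height(16) = 1 + max(1, -1) = 2
  height(20) = 1 + max(2, -1) = 3
  height(35) = 1 + max(-1, -1) = 0
  height(23) = 1 + max(3, 0) = 4
  height(41) = 1 + max(-1, -1) = 0
  height(37) = 1 + max(4, 0) = 5
  height(44) = 1 + max(-1, -1) = 0
  height(43) = 1 + max(5, 0) = 6
Height = 6


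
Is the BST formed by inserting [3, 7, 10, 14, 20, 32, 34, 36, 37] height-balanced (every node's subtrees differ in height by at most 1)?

Tree (level-order array): [3, None, 7, None, 10, None, 14, None, 20, None, 32, None, 34, None, 36, None, 37]
Definition: a tree is height-balanced if, at every node, |h(left) - h(right)| <= 1 (empty subtree has height -1).
Bottom-up per-node check:
  node 37: h_left=-1, h_right=-1, diff=0 [OK], height=0
  node 36: h_left=-1, h_right=0, diff=1 [OK], height=1
  node 34: h_left=-1, h_right=1, diff=2 [FAIL (|-1-1|=2 > 1)], height=2
  node 32: h_left=-1, h_right=2, diff=3 [FAIL (|-1-2|=3 > 1)], height=3
  node 20: h_left=-1, h_right=3, diff=4 [FAIL (|-1-3|=4 > 1)], height=4
  node 14: h_left=-1, h_right=4, diff=5 [FAIL (|-1-4|=5 > 1)], height=5
  node 10: h_left=-1, h_right=5, diff=6 [FAIL (|-1-5|=6 > 1)], height=6
  node 7: h_left=-1, h_right=6, diff=7 [FAIL (|-1-6|=7 > 1)], height=7
  node 3: h_left=-1, h_right=7, diff=8 [FAIL (|-1-7|=8 > 1)], height=8
Node 34 violates the condition: |-1 - 1| = 2 > 1.
Result: Not balanced


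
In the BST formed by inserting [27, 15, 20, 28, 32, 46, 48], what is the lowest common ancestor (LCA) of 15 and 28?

Tree insertion order: [27, 15, 20, 28, 32, 46, 48]
Tree (level-order array): [27, 15, 28, None, 20, None, 32, None, None, None, 46, None, 48]
In a BST, the LCA of p=15, q=28 is the first node v on the
root-to-leaf path with p <= v <= q (go left if both < v, right if both > v).
Walk from root:
  at 27: 15 <= 27 <= 28, this is the LCA
LCA = 27


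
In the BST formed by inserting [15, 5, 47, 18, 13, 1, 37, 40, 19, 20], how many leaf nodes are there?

Tree built from: [15, 5, 47, 18, 13, 1, 37, 40, 19, 20]
Tree (level-order array): [15, 5, 47, 1, 13, 18, None, None, None, None, None, None, 37, 19, 40, None, 20]
Rule: A leaf has 0 children.
Per-node child counts:
  node 15: 2 child(ren)
  node 5: 2 child(ren)
  node 1: 0 child(ren)
  node 13: 0 child(ren)
  node 47: 1 child(ren)
  node 18: 1 child(ren)
  node 37: 2 child(ren)
  node 19: 1 child(ren)
  node 20: 0 child(ren)
  node 40: 0 child(ren)
Matching nodes: [1, 13, 20, 40]
Count of leaf nodes: 4


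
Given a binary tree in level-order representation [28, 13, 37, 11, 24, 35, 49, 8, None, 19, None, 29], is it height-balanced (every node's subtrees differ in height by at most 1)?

Tree (level-order array): [28, 13, 37, 11, 24, 35, 49, 8, None, 19, None, 29]
Definition: a tree is height-balanced if, at every node, |h(left) - h(right)| <= 1 (empty subtree has height -1).
Bottom-up per-node check:
  node 8: h_left=-1, h_right=-1, diff=0 [OK], height=0
  node 11: h_left=0, h_right=-1, diff=1 [OK], height=1
  node 19: h_left=-1, h_right=-1, diff=0 [OK], height=0
  node 24: h_left=0, h_right=-1, diff=1 [OK], height=1
  node 13: h_left=1, h_right=1, diff=0 [OK], height=2
  node 29: h_left=-1, h_right=-1, diff=0 [OK], height=0
  node 35: h_left=0, h_right=-1, diff=1 [OK], height=1
  node 49: h_left=-1, h_right=-1, diff=0 [OK], height=0
  node 37: h_left=1, h_right=0, diff=1 [OK], height=2
  node 28: h_left=2, h_right=2, diff=0 [OK], height=3
All nodes satisfy the balance condition.
Result: Balanced


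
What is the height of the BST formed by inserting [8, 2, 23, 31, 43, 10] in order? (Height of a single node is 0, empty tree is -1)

Insertion order: [8, 2, 23, 31, 43, 10]
Tree (level-order array): [8, 2, 23, None, None, 10, 31, None, None, None, 43]
Compute height bottom-up (empty subtree = -1):
  height(2) = 1 + max(-1, -1) = 0
  height(10) = 1 + max(-1, -1) = 0
  height(43) = 1 + max(-1, -1) = 0
  height(31) = 1 + max(-1, 0) = 1
  height(23) = 1 + max(0, 1) = 2
  height(8) = 1 + max(0, 2) = 3
Height = 3


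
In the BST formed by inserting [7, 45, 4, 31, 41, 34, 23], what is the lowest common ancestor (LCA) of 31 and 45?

Tree insertion order: [7, 45, 4, 31, 41, 34, 23]
Tree (level-order array): [7, 4, 45, None, None, 31, None, 23, 41, None, None, 34]
In a BST, the LCA of p=31, q=45 is the first node v on the
root-to-leaf path with p <= v <= q (go left if both < v, right if both > v).
Walk from root:
  at 7: both 31 and 45 > 7, go right
  at 45: 31 <= 45 <= 45, this is the LCA
LCA = 45


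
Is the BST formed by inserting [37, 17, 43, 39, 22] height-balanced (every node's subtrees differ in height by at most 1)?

Tree (level-order array): [37, 17, 43, None, 22, 39]
Definition: a tree is height-balanced if, at every node, |h(left) - h(right)| <= 1 (empty subtree has height -1).
Bottom-up per-node check:
  node 22: h_left=-1, h_right=-1, diff=0 [OK], height=0
  node 17: h_left=-1, h_right=0, diff=1 [OK], height=1
  node 39: h_left=-1, h_right=-1, diff=0 [OK], height=0
  node 43: h_left=0, h_right=-1, diff=1 [OK], height=1
  node 37: h_left=1, h_right=1, diff=0 [OK], height=2
All nodes satisfy the balance condition.
Result: Balanced


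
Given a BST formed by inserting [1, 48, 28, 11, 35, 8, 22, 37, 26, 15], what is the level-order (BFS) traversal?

Tree insertion order: [1, 48, 28, 11, 35, 8, 22, 37, 26, 15]
Tree (level-order array): [1, None, 48, 28, None, 11, 35, 8, 22, None, 37, None, None, 15, 26]
BFS from the root, enqueuing left then right child of each popped node:
  queue [1] -> pop 1, enqueue [48], visited so far: [1]
  queue [48] -> pop 48, enqueue [28], visited so far: [1, 48]
  queue [28] -> pop 28, enqueue [11, 35], visited so far: [1, 48, 28]
  queue [11, 35] -> pop 11, enqueue [8, 22], visited so far: [1, 48, 28, 11]
  queue [35, 8, 22] -> pop 35, enqueue [37], visited so far: [1, 48, 28, 11, 35]
  queue [8, 22, 37] -> pop 8, enqueue [none], visited so far: [1, 48, 28, 11, 35, 8]
  queue [22, 37] -> pop 22, enqueue [15, 26], visited so far: [1, 48, 28, 11, 35, 8, 22]
  queue [37, 15, 26] -> pop 37, enqueue [none], visited so far: [1, 48, 28, 11, 35, 8, 22, 37]
  queue [15, 26] -> pop 15, enqueue [none], visited so far: [1, 48, 28, 11, 35, 8, 22, 37, 15]
  queue [26] -> pop 26, enqueue [none], visited so far: [1, 48, 28, 11, 35, 8, 22, 37, 15, 26]
Result: [1, 48, 28, 11, 35, 8, 22, 37, 15, 26]


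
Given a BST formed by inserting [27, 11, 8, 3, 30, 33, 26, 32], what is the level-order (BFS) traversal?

Tree insertion order: [27, 11, 8, 3, 30, 33, 26, 32]
Tree (level-order array): [27, 11, 30, 8, 26, None, 33, 3, None, None, None, 32]
BFS from the root, enqueuing left then right child of each popped node:
  queue [27] -> pop 27, enqueue [11, 30], visited so far: [27]
  queue [11, 30] -> pop 11, enqueue [8, 26], visited so far: [27, 11]
  queue [30, 8, 26] -> pop 30, enqueue [33], visited so far: [27, 11, 30]
  queue [8, 26, 33] -> pop 8, enqueue [3], visited so far: [27, 11, 30, 8]
  queue [26, 33, 3] -> pop 26, enqueue [none], visited so far: [27, 11, 30, 8, 26]
  queue [33, 3] -> pop 33, enqueue [32], visited so far: [27, 11, 30, 8, 26, 33]
  queue [3, 32] -> pop 3, enqueue [none], visited so far: [27, 11, 30, 8, 26, 33, 3]
  queue [32] -> pop 32, enqueue [none], visited so far: [27, 11, 30, 8, 26, 33, 3, 32]
Result: [27, 11, 30, 8, 26, 33, 3, 32]


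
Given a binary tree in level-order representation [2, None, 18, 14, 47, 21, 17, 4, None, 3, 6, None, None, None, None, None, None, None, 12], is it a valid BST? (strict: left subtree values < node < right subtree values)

Level-order array: [2, None, 18, 14, 47, 21, 17, 4, None, 3, 6, None, None, None, None, None, None, None, 12]
Validate using subtree bounds (lo, hi): at each node, require lo < value < hi,
then recurse left with hi=value and right with lo=value.
Preorder trace (stopping at first violation):
  at node 2 with bounds (-inf, +inf): OK
  at node 18 with bounds (2, +inf): OK
  at node 14 with bounds (2, 18): OK
  at node 21 with bounds (2, 14): VIOLATION
Node 21 violates its bound: not (2 < 21 < 14).
Result: Not a valid BST


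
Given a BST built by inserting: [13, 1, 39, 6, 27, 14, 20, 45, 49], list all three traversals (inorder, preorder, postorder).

Tree insertion order: [13, 1, 39, 6, 27, 14, 20, 45, 49]
Tree (level-order array): [13, 1, 39, None, 6, 27, 45, None, None, 14, None, None, 49, None, 20]
Inorder (L, root, R): [1, 6, 13, 14, 20, 27, 39, 45, 49]
Preorder (root, L, R): [13, 1, 6, 39, 27, 14, 20, 45, 49]
Postorder (L, R, root): [6, 1, 20, 14, 27, 49, 45, 39, 13]


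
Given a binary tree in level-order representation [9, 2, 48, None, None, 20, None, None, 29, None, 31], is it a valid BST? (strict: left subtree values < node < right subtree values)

Level-order array: [9, 2, 48, None, None, 20, None, None, 29, None, 31]
Validate using subtree bounds (lo, hi): at each node, require lo < value < hi,
then recurse left with hi=value and right with lo=value.
Preorder trace (stopping at first violation):
  at node 9 with bounds (-inf, +inf): OK
  at node 2 with bounds (-inf, 9): OK
  at node 48 with bounds (9, +inf): OK
  at node 20 with bounds (9, 48): OK
  at node 29 with bounds (20, 48): OK
  at node 31 with bounds (29, 48): OK
No violation found at any node.
Result: Valid BST


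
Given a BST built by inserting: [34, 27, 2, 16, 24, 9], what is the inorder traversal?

Tree insertion order: [34, 27, 2, 16, 24, 9]
Tree (level-order array): [34, 27, None, 2, None, None, 16, 9, 24]
Inorder traversal: [2, 9, 16, 24, 27, 34]


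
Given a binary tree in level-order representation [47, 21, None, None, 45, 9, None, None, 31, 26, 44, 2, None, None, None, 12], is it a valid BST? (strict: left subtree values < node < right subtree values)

Level-order array: [47, 21, None, None, 45, 9, None, None, 31, 26, 44, 2, None, None, None, 12]
Validate using subtree bounds (lo, hi): at each node, require lo < value < hi,
then recurse left with hi=value and right with lo=value.
Preorder trace (stopping at first violation):
  at node 47 with bounds (-inf, +inf): OK
  at node 21 with bounds (-inf, 47): OK
  at node 45 with bounds (21, 47): OK
  at node 9 with bounds (21, 45): VIOLATION
Node 9 violates its bound: not (21 < 9 < 45).
Result: Not a valid BST


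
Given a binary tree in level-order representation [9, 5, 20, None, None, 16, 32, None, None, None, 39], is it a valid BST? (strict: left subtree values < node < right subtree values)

Level-order array: [9, 5, 20, None, None, 16, 32, None, None, None, 39]
Validate using subtree bounds (lo, hi): at each node, require lo < value < hi,
then recurse left with hi=value and right with lo=value.
Preorder trace (stopping at first violation):
  at node 9 with bounds (-inf, +inf): OK
  at node 5 with bounds (-inf, 9): OK
  at node 20 with bounds (9, +inf): OK
  at node 16 with bounds (9, 20): OK
  at node 32 with bounds (20, +inf): OK
  at node 39 with bounds (32, +inf): OK
No violation found at any node.
Result: Valid BST


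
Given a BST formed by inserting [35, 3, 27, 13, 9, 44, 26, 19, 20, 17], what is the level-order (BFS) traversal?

Tree insertion order: [35, 3, 27, 13, 9, 44, 26, 19, 20, 17]
Tree (level-order array): [35, 3, 44, None, 27, None, None, 13, None, 9, 26, None, None, 19, None, 17, 20]
BFS from the root, enqueuing left then right child of each popped node:
  queue [35] -> pop 35, enqueue [3, 44], visited so far: [35]
  queue [3, 44] -> pop 3, enqueue [27], visited so far: [35, 3]
  queue [44, 27] -> pop 44, enqueue [none], visited so far: [35, 3, 44]
  queue [27] -> pop 27, enqueue [13], visited so far: [35, 3, 44, 27]
  queue [13] -> pop 13, enqueue [9, 26], visited so far: [35, 3, 44, 27, 13]
  queue [9, 26] -> pop 9, enqueue [none], visited so far: [35, 3, 44, 27, 13, 9]
  queue [26] -> pop 26, enqueue [19], visited so far: [35, 3, 44, 27, 13, 9, 26]
  queue [19] -> pop 19, enqueue [17, 20], visited so far: [35, 3, 44, 27, 13, 9, 26, 19]
  queue [17, 20] -> pop 17, enqueue [none], visited so far: [35, 3, 44, 27, 13, 9, 26, 19, 17]
  queue [20] -> pop 20, enqueue [none], visited so far: [35, 3, 44, 27, 13, 9, 26, 19, 17, 20]
Result: [35, 3, 44, 27, 13, 9, 26, 19, 17, 20]


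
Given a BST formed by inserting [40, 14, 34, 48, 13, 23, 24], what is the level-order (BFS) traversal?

Tree insertion order: [40, 14, 34, 48, 13, 23, 24]
Tree (level-order array): [40, 14, 48, 13, 34, None, None, None, None, 23, None, None, 24]
BFS from the root, enqueuing left then right child of each popped node:
  queue [40] -> pop 40, enqueue [14, 48], visited so far: [40]
  queue [14, 48] -> pop 14, enqueue [13, 34], visited so far: [40, 14]
  queue [48, 13, 34] -> pop 48, enqueue [none], visited so far: [40, 14, 48]
  queue [13, 34] -> pop 13, enqueue [none], visited so far: [40, 14, 48, 13]
  queue [34] -> pop 34, enqueue [23], visited so far: [40, 14, 48, 13, 34]
  queue [23] -> pop 23, enqueue [24], visited so far: [40, 14, 48, 13, 34, 23]
  queue [24] -> pop 24, enqueue [none], visited so far: [40, 14, 48, 13, 34, 23, 24]
Result: [40, 14, 48, 13, 34, 23, 24]


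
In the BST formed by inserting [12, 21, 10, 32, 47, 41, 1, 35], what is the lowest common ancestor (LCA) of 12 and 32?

Tree insertion order: [12, 21, 10, 32, 47, 41, 1, 35]
Tree (level-order array): [12, 10, 21, 1, None, None, 32, None, None, None, 47, 41, None, 35]
In a BST, the LCA of p=12, q=32 is the first node v on the
root-to-leaf path with p <= v <= q (go left if both < v, right if both > v).
Walk from root:
  at 12: 12 <= 12 <= 32, this is the LCA
LCA = 12


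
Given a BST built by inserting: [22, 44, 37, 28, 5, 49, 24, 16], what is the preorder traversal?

Tree insertion order: [22, 44, 37, 28, 5, 49, 24, 16]
Tree (level-order array): [22, 5, 44, None, 16, 37, 49, None, None, 28, None, None, None, 24]
Preorder traversal: [22, 5, 16, 44, 37, 28, 24, 49]


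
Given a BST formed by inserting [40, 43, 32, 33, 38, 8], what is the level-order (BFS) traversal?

Tree insertion order: [40, 43, 32, 33, 38, 8]
Tree (level-order array): [40, 32, 43, 8, 33, None, None, None, None, None, 38]
BFS from the root, enqueuing left then right child of each popped node:
  queue [40] -> pop 40, enqueue [32, 43], visited so far: [40]
  queue [32, 43] -> pop 32, enqueue [8, 33], visited so far: [40, 32]
  queue [43, 8, 33] -> pop 43, enqueue [none], visited so far: [40, 32, 43]
  queue [8, 33] -> pop 8, enqueue [none], visited so far: [40, 32, 43, 8]
  queue [33] -> pop 33, enqueue [38], visited so far: [40, 32, 43, 8, 33]
  queue [38] -> pop 38, enqueue [none], visited so far: [40, 32, 43, 8, 33, 38]
Result: [40, 32, 43, 8, 33, 38]


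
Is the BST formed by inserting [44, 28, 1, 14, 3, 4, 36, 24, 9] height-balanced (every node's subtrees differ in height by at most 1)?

Tree (level-order array): [44, 28, None, 1, 36, None, 14, None, None, 3, 24, None, 4, None, None, None, 9]
Definition: a tree is height-balanced if, at every node, |h(left) - h(right)| <= 1 (empty subtree has height -1).
Bottom-up per-node check:
  node 9: h_left=-1, h_right=-1, diff=0 [OK], height=0
  node 4: h_left=-1, h_right=0, diff=1 [OK], height=1
  node 3: h_left=-1, h_right=1, diff=2 [FAIL (|-1-1|=2 > 1)], height=2
  node 24: h_left=-1, h_right=-1, diff=0 [OK], height=0
  node 14: h_left=2, h_right=0, diff=2 [FAIL (|2-0|=2 > 1)], height=3
  node 1: h_left=-1, h_right=3, diff=4 [FAIL (|-1-3|=4 > 1)], height=4
  node 36: h_left=-1, h_right=-1, diff=0 [OK], height=0
  node 28: h_left=4, h_right=0, diff=4 [FAIL (|4-0|=4 > 1)], height=5
  node 44: h_left=5, h_right=-1, diff=6 [FAIL (|5--1|=6 > 1)], height=6
Node 3 violates the condition: |-1 - 1| = 2 > 1.
Result: Not balanced


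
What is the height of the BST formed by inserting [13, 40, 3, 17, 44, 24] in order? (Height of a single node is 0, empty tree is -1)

Insertion order: [13, 40, 3, 17, 44, 24]
Tree (level-order array): [13, 3, 40, None, None, 17, 44, None, 24]
Compute height bottom-up (empty subtree = -1):
  height(3) = 1 + max(-1, -1) = 0
  height(24) = 1 + max(-1, -1) = 0
  height(17) = 1 + max(-1, 0) = 1
  height(44) = 1 + max(-1, -1) = 0
  height(40) = 1 + max(1, 0) = 2
  height(13) = 1 + max(0, 2) = 3
Height = 3


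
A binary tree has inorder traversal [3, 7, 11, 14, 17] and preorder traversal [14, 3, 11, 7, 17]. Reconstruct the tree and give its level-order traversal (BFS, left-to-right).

Inorder:  [3, 7, 11, 14, 17]
Preorder: [14, 3, 11, 7, 17]
Algorithm: preorder visits root first, so consume preorder in order;
for each root, split the current inorder slice at that value into
left-subtree inorder and right-subtree inorder, then recurse.
Recursive splits:
  root=14; inorder splits into left=[3, 7, 11], right=[17]
  root=3; inorder splits into left=[], right=[7, 11]
  root=11; inorder splits into left=[7], right=[]
  root=7; inorder splits into left=[], right=[]
  root=17; inorder splits into left=[], right=[]
Reconstructed level-order: [14, 3, 17, 11, 7]


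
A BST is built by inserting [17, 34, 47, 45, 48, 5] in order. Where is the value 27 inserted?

Starting tree (level order): [17, 5, 34, None, None, None, 47, 45, 48]
Insertion path: 17 -> 34
Result: insert 27 as left child of 34
Final tree (level order): [17, 5, 34, None, None, 27, 47, None, None, 45, 48]


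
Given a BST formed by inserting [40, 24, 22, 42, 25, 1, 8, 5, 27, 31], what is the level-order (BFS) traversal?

Tree insertion order: [40, 24, 22, 42, 25, 1, 8, 5, 27, 31]
Tree (level-order array): [40, 24, 42, 22, 25, None, None, 1, None, None, 27, None, 8, None, 31, 5]
BFS from the root, enqueuing left then right child of each popped node:
  queue [40] -> pop 40, enqueue [24, 42], visited so far: [40]
  queue [24, 42] -> pop 24, enqueue [22, 25], visited so far: [40, 24]
  queue [42, 22, 25] -> pop 42, enqueue [none], visited so far: [40, 24, 42]
  queue [22, 25] -> pop 22, enqueue [1], visited so far: [40, 24, 42, 22]
  queue [25, 1] -> pop 25, enqueue [27], visited so far: [40, 24, 42, 22, 25]
  queue [1, 27] -> pop 1, enqueue [8], visited so far: [40, 24, 42, 22, 25, 1]
  queue [27, 8] -> pop 27, enqueue [31], visited so far: [40, 24, 42, 22, 25, 1, 27]
  queue [8, 31] -> pop 8, enqueue [5], visited so far: [40, 24, 42, 22, 25, 1, 27, 8]
  queue [31, 5] -> pop 31, enqueue [none], visited so far: [40, 24, 42, 22, 25, 1, 27, 8, 31]
  queue [5] -> pop 5, enqueue [none], visited so far: [40, 24, 42, 22, 25, 1, 27, 8, 31, 5]
Result: [40, 24, 42, 22, 25, 1, 27, 8, 31, 5]


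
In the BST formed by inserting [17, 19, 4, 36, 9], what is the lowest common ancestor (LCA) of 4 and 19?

Tree insertion order: [17, 19, 4, 36, 9]
Tree (level-order array): [17, 4, 19, None, 9, None, 36]
In a BST, the LCA of p=4, q=19 is the first node v on the
root-to-leaf path with p <= v <= q (go left if both < v, right if both > v).
Walk from root:
  at 17: 4 <= 17 <= 19, this is the LCA
LCA = 17


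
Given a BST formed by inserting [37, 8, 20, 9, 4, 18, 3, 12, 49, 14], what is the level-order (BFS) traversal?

Tree insertion order: [37, 8, 20, 9, 4, 18, 3, 12, 49, 14]
Tree (level-order array): [37, 8, 49, 4, 20, None, None, 3, None, 9, None, None, None, None, 18, 12, None, None, 14]
BFS from the root, enqueuing left then right child of each popped node:
  queue [37] -> pop 37, enqueue [8, 49], visited so far: [37]
  queue [8, 49] -> pop 8, enqueue [4, 20], visited so far: [37, 8]
  queue [49, 4, 20] -> pop 49, enqueue [none], visited so far: [37, 8, 49]
  queue [4, 20] -> pop 4, enqueue [3], visited so far: [37, 8, 49, 4]
  queue [20, 3] -> pop 20, enqueue [9], visited so far: [37, 8, 49, 4, 20]
  queue [3, 9] -> pop 3, enqueue [none], visited so far: [37, 8, 49, 4, 20, 3]
  queue [9] -> pop 9, enqueue [18], visited so far: [37, 8, 49, 4, 20, 3, 9]
  queue [18] -> pop 18, enqueue [12], visited so far: [37, 8, 49, 4, 20, 3, 9, 18]
  queue [12] -> pop 12, enqueue [14], visited so far: [37, 8, 49, 4, 20, 3, 9, 18, 12]
  queue [14] -> pop 14, enqueue [none], visited so far: [37, 8, 49, 4, 20, 3, 9, 18, 12, 14]
Result: [37, 8, 49, 4, 20, 3, 9, 18, 12, 14]


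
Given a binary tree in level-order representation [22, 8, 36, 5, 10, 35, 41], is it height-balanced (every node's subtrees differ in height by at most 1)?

Tree (level-order array): [22, 8, 36, 5, 10, 35, 41]
Definition: a tree is height-balanced if, at every node, |h(left) - h(right)| <= 1 (empty subtree has height -1).
Bottom-up per-node check:
  node 5: h_left=-1, h_right=-1, diff=0 [OK], height=0
  node 10: h_left=-1, h_right=-1, diff=0 [OK], height=0
  node 8: h_left=0, h_right=0, diff=0 [OK], height=1
  node 35: h_left=-1, h_right=-1, diff=0 [OK], height=0
  node 41: h_left=-1, h_right=-1, diff=0 [OK], height=0
  node 36: h_left=0, h_right=0, diff=0 [OK], height=1
  node 22: h_left=1, h_right=1, diff=0 [OK], height=2
All nodes satisfy the balance condition.
Result: Balanced


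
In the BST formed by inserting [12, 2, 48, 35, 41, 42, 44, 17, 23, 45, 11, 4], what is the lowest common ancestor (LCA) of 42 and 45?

Tree insertion order: [12, 2, 48, 35, 41, 42, 44, 17, 23, 45, 11, 4]
Tree (level-order array): [12, 2, 48, None, 11, 35, None, 4, None, 17, 41, None, None, None, 23, None, 42, None, None, None, 44, None, 45]
In a BST, the LCA of p=42, q=45 is the first node v on the
root-to-leaf path with p <= v <= q (go left if both < v, right if both > v).
Walk from root:
  at 12: both 42 and 45 > 12, go right
  at 48: both 42 and 45 < 48, go left
  at 35: both 42 and 45 > 35, go right
  at 41: both 42 and 45 > 41, go right
  at 42: 42 <= 42 <= 45, this is the LCA
LCA = 42


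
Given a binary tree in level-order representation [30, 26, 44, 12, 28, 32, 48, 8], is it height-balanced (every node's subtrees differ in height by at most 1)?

Tree (level-order array): [30, 26, 44, 12, 28, 32, 48, 8]
Definition: a tree is height-balanced if, at every node, |h(left) - h(right)| <= 1 (empty subtree has height -1).
Bottom-up per-node check:
  node 8: h_left=-1, h_right=-1, diff=0 [OK], height=0
  node 12: h_left=0, h_right=-1, diff=1 [OK], height=1
  node 28: h_left=-1, h_right=-1, diff=0 [OK], height=0
  node 26: h_left=1, h_right=0, diff=1 [OK], height=2
  node 32: h_left=-1, h_right=-1, diff=0 [OK], height=0
  node 48: h_left=-1, h_right=-1, diff=0 [OK], height=0
  node 44: h_left=0, h_right=0, diff=0 [OK], height=1
  node 30: h_left=2, h_right=1, diff=1 [OK], height=3
All nodes satisfy the balance condition.
Result: Balanced


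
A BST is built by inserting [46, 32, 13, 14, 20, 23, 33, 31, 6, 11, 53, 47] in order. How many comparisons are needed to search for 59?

Search path for 59: 46 -> 53
Found: False
Comparisons: 2


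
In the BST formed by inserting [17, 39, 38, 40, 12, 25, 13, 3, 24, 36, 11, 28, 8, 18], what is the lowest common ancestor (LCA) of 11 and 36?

Tree insertion order: [17, 39, 38, 40, 12, 25, 13, 3, 24, 36, 11, 28, 8, 18]
Tree (level-order array): [17, 12, 39, 3, 13, 38, 40, None, 11, None, None, 25, None, None, None, 8, None, 24, 36, None, None, 18, None, 28]
In a BST, the LCA of p=11, q=36 is the first node v on the
root-to-leaf path with p <= v <= q (go left if both < v, right if both > v).
Walk from root:
  at 17: 11 <= 17 <= 36, this is the LCA
LCA = 17


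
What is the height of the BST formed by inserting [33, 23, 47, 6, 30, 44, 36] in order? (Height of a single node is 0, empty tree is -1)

Insertion order: [33, 23, 47, 6, 30, 44, 36]
Tree (level-order array): [33, 23, 47, 6, 30, 44, None, None, None, None, None, 36]
Compute height bottom-up (empty subtree = -1):
  height(6) = 1 + max(-1, -1) = 0
  height(30) = 1 + max(-1, -1) = 0
  height(23) = 1 + max(0, 0) = 1
  height(36) = 1 + max(-1, -1) = 0
  height(44) = 1 + max(0, -1) = 1
  height(47) = 1 + max(1, -1) = 2
  height(33) = 1 + max(1, 2) = 3
Height = 3


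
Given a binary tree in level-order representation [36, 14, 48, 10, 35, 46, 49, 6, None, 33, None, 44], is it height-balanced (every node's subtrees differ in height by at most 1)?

Tree (level-order array): [36, 14, 48, 10, 35, 46, 49, 6, None, 33, None, 44]
Definition: a tree is height-balanced if, at every node, |h(left) - h(right)| <= 1 (empty subtree has height -1).
Bottom-up per-node check:
  node 6: h_left=-1, h_right=-1, diff=0 [OK], height=0
  node 10: h_left=0, h_right=-1, diff=1 [OK], height=1
  node 33: h_left=-1, h_right=-1, diff=0 [OK], height=0
  node 35: h_left=0, h_right=-1, diff=1 [OK], height=1
  node 14: h_left=1, h_right=1, diff=0 [OK], height=2
  node 44: h_left=-1, h_right=-1, diff=0 [OK], height=0
  node 46: h_left=0, h_right=-1, diff=1 [OK], height=1
  node 49: h_left=-1, h_right=-1, diff=0 [OK], height=0
  node 48: h_left=1, h_right=0, diff=1 [OK], height=2
  node 36: h_left=2, h_right=2, diff=0 [OK], height=3
All nodes satisfy the balance condition.
Result: Balanced


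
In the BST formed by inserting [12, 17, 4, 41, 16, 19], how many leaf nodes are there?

Tree built from: [12, 17, 4, 41, 16, 19]
Tree (level-order array): [12, 4, 17, None, None, 16, 41, None, None, 19]
Rule: A leaf has 0 children.
Per-node child counts:
  node 12: 2 child(ren)
  node 4: 0 child(ren)
  node 17: 2 child(ren)
  node 16: 0 child(ren)
  node 41: 1 child(ren)
  node 19: 0 child(ren)
Matching nodes: [4, 16, 19]
Count of leaf nodes: 3


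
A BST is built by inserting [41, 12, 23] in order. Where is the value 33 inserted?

Starting tree (level order): [41, 12, None, None, 23]
Insertion path: 41 -> 12 -> 23
Result: insert 33 as right child of 23
Final tree (level order): [41, 12, None, None, 23, None, 33]


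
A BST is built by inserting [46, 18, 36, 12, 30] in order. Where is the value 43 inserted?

Starting tree (level order): [46, 18, None, 12, 36, None, None, 30]
Insertion path: 46 -> 18 -> 36
Result: insert 43 as right child of 36
Final tree (level order): [46, 18, None, 12, 36, None, None, 30, 43]


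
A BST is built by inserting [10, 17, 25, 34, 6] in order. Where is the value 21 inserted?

Starting tree (level order): [10, 6, 17, None, None, None, 25, None, 34]
Insertion path: 10 -> 17 -> 25
Result: insert 21 as left child of 25
Final tree (level order): [10, 6, 17, None, None, None, 25, 21, 34]


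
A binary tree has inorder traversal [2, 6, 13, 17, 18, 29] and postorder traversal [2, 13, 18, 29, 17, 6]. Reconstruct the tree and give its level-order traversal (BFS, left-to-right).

Inorder:   [2, 6, 13, 17, 18, 29]
Postorder: [2, 13, 18, 29, 17, 6]
Algorithm: postorder visits root last, so walk postorder right-to-left;
each value is the root of the current inorder slice — split it at that
value, recurse on the right subtree first, then the left.
Recursive splits:
  root=6; inorder splits into left=[2], right=[13, 17, 18, 29]
  root=17; inorder splits into left=[13], right=[18, 29]
  root=29; inorder splits into left=[18], right=[]
  root=18; inorder splits into left=[], right=[]
  root=13; inorder splits into left=[], right=[]
  root=2; inorder splits into left=[], right=[]
Reconstructed level-order: [6, 2, 17, 13, 29, 18]


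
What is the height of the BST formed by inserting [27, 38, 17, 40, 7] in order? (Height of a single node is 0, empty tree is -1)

Insertion order: [27, 38, 17, 40, 7]
Tree (level-order array): [27, 17, 38, 7, None, None, 40]
Compute height bottom-up (empty subtree = -1):
  height(7) = 1 + max(-1, -1) = 0
  height(17) = 1 + max(0, -1) = 1
  height(40) = 1 + max(-1, -1) = 0
  height(38) = 1 + max(-1, 0) = 1
  height(27) = 1 + max(1, 1) = 2
Height = 2


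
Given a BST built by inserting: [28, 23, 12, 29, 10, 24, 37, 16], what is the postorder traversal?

Tree insertion order: [28, 23, 12, 29, 10, 24, 37, 16]
Tree (level-order array): [28, 23, 29, 12, 24, None, 37, 10, 16]
Postorder traversal: [10, 16, 12, 24, 23, 37, 29, 28]


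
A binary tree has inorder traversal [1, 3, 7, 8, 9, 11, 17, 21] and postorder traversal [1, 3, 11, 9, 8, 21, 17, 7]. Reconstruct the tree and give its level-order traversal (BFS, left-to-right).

Inorder:   [1, 3, 7, 8, 9, 11, 17, 21]
Postorder: [1, 3, 11, 9, 8, 21, 17, 7]
Algorithm: postorder visits root last, so walk postorder right-to-left;
each value is the root of the current inorder slice — split it at that
value, recurse on the right subtree first, then the left.
Recursive splits:
  root=7; inorder splits into left=[1, 3], right=[8, 9, 11, 17, 21]
  root=17; inorder splits into left=[8, 9, 11], right=[21]
  root=21; inorder splits into left=[], right=[]
  root=8; inorder splits into left=[], right=[9, 11]
  root=9; inorder splits into left=[], right=[11]
  root=11; inorder splits into left=[], right=[]
  root=3; inorder splits into left=[1], right=[]
  root=1; inorder splits into left=[], right=[]
Reconstructed level-order: [7, 3, 17, 1, 8, 21, 9, 11]


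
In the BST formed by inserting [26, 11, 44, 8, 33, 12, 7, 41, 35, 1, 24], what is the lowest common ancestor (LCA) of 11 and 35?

Tree insertion order: [26, 11, 44, 8, 33, 12, 7, 41, 35, 1, 24]
Tree (level-order array): [26, 11, 44, 8, 12, 33, None, 7, None, None, 24, None, 41, 1, None, None, None, 35]
In a BST, the LCA of p=11, q=35 is the first node v on the
root-to-leaf path with p <= v <= q (go left if both < v, right if both > v).
Walk from root:
  at 26: 11 <= 26 <= 35, this is the LCA
LCA = 26


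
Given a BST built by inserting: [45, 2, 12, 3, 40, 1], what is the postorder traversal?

Tree insertion order: [45, 2, 12, 3, 40, 1]
Tree (level-order array): [45, 2, None, 1, 12, None, None, 3, 40]
Postorder traversal: [1, 3, 40, 12, 2, 45]


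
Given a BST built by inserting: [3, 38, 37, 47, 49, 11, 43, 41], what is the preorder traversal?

Tree insertion order: [3, 38, 37, 47, 49, 11, 43, 41]
Tree (level-order array): [3, None, 38, 37, 47, 11, None, 43, 49, None, None, 41]
Preorder traversal: [3, 38, 37, 11, 47, 43, 41, 49]


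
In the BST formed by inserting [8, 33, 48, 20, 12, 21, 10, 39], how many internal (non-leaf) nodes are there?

Tree built from: [8, 33, 48, 20, 12, 21, 10, 39]
Tree (level-order array): [8, None, 33, 20, 48, 12, 21, 39, None, 10]
Rule: An internal node has at least one child.
Per-node child counts:
  node 8: 1 child(ren)
  node 33: 2 child(ren)
  node 20: 2 child(ren)
  node 12: 1 child(ren)
  node 10: 0 child(ren)
  node 21: 0 child(ren)
  node 48: 1 child(ren)
  node 39: 0 child(ren)
Matching nodes: [8, 33, 20, 12, 48]
Count of internal (non-leaf) nodes: 5


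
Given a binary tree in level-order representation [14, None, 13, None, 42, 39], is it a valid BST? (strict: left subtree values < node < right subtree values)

Level-order array: [14, None, 13, None, 42, 39]
Validate using subtree bounds (lo, hi): at each node, require lo < value < hi,
then recurse left with hi=value and right with lo=value.
Preorder trace (stopping at first violation):
  at node 14 with bounds (-inf, +inf): OK
  at node 13 with bounds (14, +inf): VIOLATION
Node 13 violates its bound: not (14 < 13 < +inf).
Result: Not a valid BST


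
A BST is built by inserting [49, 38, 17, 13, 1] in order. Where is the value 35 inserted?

Starting tree (level order): [49, 38, None, 17, None, 13, None, 1]
Insertion path: 49 -> 38 -> 17
Result: insert 35 as right child of 17
Final tree (level order): [49, 38, None, 17, None, 13, 35, 1]


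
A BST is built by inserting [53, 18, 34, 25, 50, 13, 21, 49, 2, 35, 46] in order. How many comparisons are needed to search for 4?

Search path for 4: 53 -> 18 -> 13 -> 2
Found: False
Comparisons: 4


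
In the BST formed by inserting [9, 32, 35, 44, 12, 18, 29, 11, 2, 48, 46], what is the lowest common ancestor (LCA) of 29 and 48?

Tree insertion order: [9, 32, 35, 44, 12, 18, 29, 11, 2, 48, 46]
Tree (level-order array): [9, 2, 32, None, None, 12, 35, 11, 18, None, 44, None, None, None, 29, None, 48, None, None, 46]
In a BST, the LCA of p=29, q=48 is the first node v on the
root-to-leaf path with p <= v <= q (go left if both < v, right if both > v).
Walk from root:
  at 9: both 29 and 48 > 9, go right
  at 32: 29 <= 32 <= 48, this is the LCA
LCA = 32


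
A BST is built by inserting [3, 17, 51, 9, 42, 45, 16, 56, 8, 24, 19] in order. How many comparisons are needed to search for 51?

Search path for 51: 3 -> 17 -> 51
Found: True
Comparisons: 3


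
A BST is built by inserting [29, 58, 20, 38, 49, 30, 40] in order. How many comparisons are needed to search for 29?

Search path for 29: 29
Found: True
Comparisons: 1


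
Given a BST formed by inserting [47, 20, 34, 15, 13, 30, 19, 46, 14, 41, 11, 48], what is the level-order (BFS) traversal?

Tree insertion order: [47, 20, 34, 15, 13, 30, 19, 46, 14, 41, 11, 48]
Tree (level-order array): [47, 20, 48, 15, 34, None, None, 13, 19, 30, 46, 11, 14, None, None, None, None, 41]
BFS from the root, enqueuing left then right child of each popped node:
  queue [47] -> pop 47, enqueue [20, 48], visited so far: [47]
  queue [20, 48] -> pop 20, enqueue [15, 34], visited so far: [47, 20]
  queue [48, 15, 34] -> pop 48, enqueue [none], visited so far: [47, 20, 48]
  queue [15, 34] -> pop 15, enqueue [13, 19], visited so far: [47, 20, 48, 15]
  queue [34, 13, 19] -> pop 34, enqueue [30, 46], visited so far: [47, 20, 48, 15, 34]
  queue [13, 19, 30, 46] -> pop 13, enqueue [11, 14], visited so far: [47, 20, 48, 15, 34, 13]
  queue [19, 30, 46, 11, 14] -> pop 19, enqueue [none], visited so far: [47, 20, 48, 15, 34, 13, 19]
  queue [30, 46, 11, 14] -> pop 30, enqueue [none], visited so far: [47, 20, 48, 15, 34, 13, 19, 30]
  queue [46, 11, 14] -> pop 46, enqueue [41], visited so far: [47, 20, 48, 15, 34, 13, 19, 30, 46]
  queue [11, 14, 41] -> pop 11, enqueue [none], visited so far: [47, 20, 48, 15, 34, 13, 19, 30, 46, 11]
  queue [14, 41] -> pop 14, enqueue [none], visited so far: [47, 20, 48, 15, 34, 13, 19, 30, 46, 11, 14]
  queue [41] -> pop 41, enqueue [none], visited so far: [47, 20, 48, 15, 34, 13, 19, 30, 46, 11, 14, 41]
Result: [47, 20, 48, 15, 34, 13, 19, 30, 46, 11, 14, 41]


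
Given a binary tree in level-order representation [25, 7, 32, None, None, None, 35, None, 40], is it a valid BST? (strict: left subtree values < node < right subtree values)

Level-order array: [25, 7, 32, None, None, None, 35, None, 40]
Validate using subtree bounds (lo, hi): at each node, require lo < value < hi,
then recurse left with hi=value and right with lo=value.
Preorder trace (stopping at first violation):
  at node 25 with bounds (-inf, +inf): OK
  at node 7 with bounds (-inf, 25): OK
  at node 32 with bounds (25, +inf): OK
  at node 35 with bounds (32, +inf): OK
  at node 40 with bounds (35, +inf): OK
No violation found at any node.
Result: Valid BST


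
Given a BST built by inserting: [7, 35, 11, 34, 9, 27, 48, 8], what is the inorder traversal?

Tree insertion order: [7, 35, 11, 34, 9, 27, 48, 8]
Tree (level-order array): [7, None, 35, 11, 48, 9, 34, None, None, 8, None, 27]
Inorder traversal: [7, 8, 9, 11, 27, 34, 35, 48]


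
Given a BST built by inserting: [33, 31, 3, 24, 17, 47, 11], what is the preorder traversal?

Tree insertion order: [33, 31, 3, 24, 17, 47, 11]
Tree (level-order array): [33, 31, 47, 3, None, None, None, None, 24, 17, None, 11]
Preorder traversal: [33, 31, 3, 24, 17, 11, 47]


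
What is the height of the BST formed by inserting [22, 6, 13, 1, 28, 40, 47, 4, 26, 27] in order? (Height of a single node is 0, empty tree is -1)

Insertion order: [22, 6, 13, 1, 28, 40, 47, 4, 26, 27]
Tree (level-order array): [22, 6, 28, 1, 13, 26, 40, None, 4, None, None, None, 27, None, 47]
Compute height bottom-up (empty subtree = -1):
  height(4) = 1 + max(-1, -1) = 0
  height(1) = 1 + max(-1, 0) = 1
  height(13) = 1 + max(-1, -1) = 0
  height(6) = 1 + max(1, 0) = 2
  height(27) = 1 + max(-1, -1) = 0
  height(26) = 1 + max(-1, 0) = 1
  height(47) = 1 + max(-1, -1) = 0
  height(40) = 1 + max(-1, 0) = 1
  height(28) = 1 + max(1, 1) = 2
  height(22) = 1 + max(2, 2) = 3
Height = 3


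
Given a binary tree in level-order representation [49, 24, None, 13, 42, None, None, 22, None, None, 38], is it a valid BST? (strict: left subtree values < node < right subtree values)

Level-order array: [49, 24, None, 13, 42, None, None, 22, None, None, 38]
Validate using subtree bounds (lo, hi): at each node, require lo < value < hi,
then recurse left with hi=value and right with lo=value.
Preorder trace (stopping at first violation):
  at node 49 with bounds (-inf, +inf): OK
  at node 24 with bounds (-inf, 49): OK
  at node 13 with bounds (-inf, 24): OK
  at node 42 with bounds (24, 49): OK
  at node 22 with bounds (24, 42): VIOLATION
Node 22 violates its bound: not (24 < 22 < 42).
Result: Not a valid BST


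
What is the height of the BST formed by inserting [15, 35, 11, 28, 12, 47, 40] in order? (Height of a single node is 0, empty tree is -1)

Insertion order: [15, 35, 11, 28, 12, 47, 40]
Tree (level-order array): [15, 11, 35, None, 12, 28, 47, None, None, None, None, 40]
Compute height bottom-up (empty subtree = -1):
  height(12) = 1 + max(-1, -1) = 0
  height(11) = 1 + max(-1, 0) = 1
  height(28) = 1 + max(-1, -1) = 0
  height(40) = 1 + max(-1, -1) = 0
  height(47) = 1 + max(0, -1) = 1
  height(35) = 1 + max(0, 1) = 2
  height(15) = 1 + max(1, 2) = 3
Height = 3


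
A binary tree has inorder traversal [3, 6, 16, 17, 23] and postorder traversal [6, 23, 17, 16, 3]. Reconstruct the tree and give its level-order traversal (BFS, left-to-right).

Inorder:   [3, 6, 16, 17, 23]
Postorder: [6, 23, 17, 16, 3]
Algorithm: postorder visits root last, so walk postorder right-to-left;
each value is the root of the current inorder slice — split it at that
value, recurse on the right subtree first, then the left.
Recursive splits:
  root=3; inorder splits into left=[], right=[6, 16, 17, 23]
  root=16; inorder splits into left=[6], right=[17, 23]
  root=17; inorder splits into left=[], right=[23]
  root=23; inorder splits into left=[], right=[]
  root=6; inorder splits into left=[], right=[]
Reconstructed level-order: [3, 16, 6, 17, 23]


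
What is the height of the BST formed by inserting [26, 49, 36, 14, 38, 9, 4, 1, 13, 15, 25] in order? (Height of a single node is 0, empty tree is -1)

Insertion order: [26, 49, 36, 14, 38, 9, 4, 1, 13, 15, 25]
Tree (level-order array): [26, 14, 49, 9, 15, 36, None, 4, 13, None, 25, None, 38, 1]
Compute height bottom-up (empty subtree = -1):
  height(1) = 1 + max(-1, -1) = 0
  height(4) = 1 + max(0, -1) = 1
  height(13) = 1 + max(-1, -1) = 0
  height(9) = 1 + max(1, 0) = 2
  height(25) = 1 + max(-1, -1) = 0
  height(15) = 1 + max(-1, 0) = 1
  height(14) = 1 + max(2, 1) = 3
  height(38) = 1 + max(-1, -1) = 0
  height(36) = 1 + max(-1, 0) = 1
  height(49) = 1 + max(1, -1) = 2
  height(26) = 1 + max(3, 2) = 4
Height = 4


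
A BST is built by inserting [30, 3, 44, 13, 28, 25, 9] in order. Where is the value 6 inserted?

Starting tree (level order): [30, 3, 44, None, 13, None, None, 9, 28, None, None, 25]
Insertion path: 30 -> 3 -> 13 -> 9
Result: insert 6 as left child of 9
Final tree (level order): [30, 3, 44, None, 13, None, None, 9, 28, 6, None, 25]
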